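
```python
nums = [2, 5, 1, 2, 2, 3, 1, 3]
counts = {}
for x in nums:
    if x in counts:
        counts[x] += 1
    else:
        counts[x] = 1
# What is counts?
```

Initial: counts = {}, nums = [2, 5, 1, 2, 2, 3, 1, 3]
See 2: counts = {2: 1}
See 5: counts = {2: 1, 5: 1}
See 1: counts = {2: 1, 5: 1, 1: 1}
See 2: counts = {2: 2, 5: 1, 1: 1}
See 2: counts = {2: 3, 5: 1, 1: 1}
See 3: counts = {2: 3, 5: 1, 1: 1, 3: 1}
See 1: counts = {2: 3, 5: 1, 1: 2, 3: 1}
See 3: counts = {2: 3, 5: 1, 1: 2, 3: 2}

{2: 3, 5: 1, 1: 2, 3: 2}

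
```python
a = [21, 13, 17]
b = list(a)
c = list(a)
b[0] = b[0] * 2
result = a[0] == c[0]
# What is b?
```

After line 1: a = [21, 13, 17]
After line 2 (b = list(a), copy): a = [21, 13, 17], b = [21, 13, 17]
After line 3 (c = list(a) is a copy, new object): c = [21, 13, 17]
After line 4 (b[0] = 21 * 2 = 42; only b mutates (copy)): a = [21, 13, 17], b = [42, 13, 17], c = [21, 13, 17]
After line 5 (a[0] = 21, c[0] = 21; result = True)

[42, 13, 17]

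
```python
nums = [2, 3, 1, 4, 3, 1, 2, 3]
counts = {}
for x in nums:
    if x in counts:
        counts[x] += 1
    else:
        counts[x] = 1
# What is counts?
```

Initial: counts = {}, nums = [2, 3, 1, 4, 3, 1, 2, 3]
See 2: counts = {2: 1}
See 3: counts = {2: 1, 3: 1}
See 1: counts = {2: 1, 3: 1, 1: 1}
See 4: counts = {2: 1, 3: 1, 1: 1, 4: 1}
See 3: counts = {2: 1, 3: 2, 1: 1, 4: 1}
See 1: counts = {2: 1, 3: 2, 1: 2, 4: 1}
See 2: counts = {2: 2, 3: 2, 1: 2, 4: 1}
See 3: counts = {2: 2, 3: 3, 1: 2, 4: 1}

{2: 2, 3: 3, 1: 2, 4: 1}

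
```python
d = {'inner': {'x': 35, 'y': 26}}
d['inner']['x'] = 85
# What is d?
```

After line 1: d = {'inner': {'x': 35, 'y': 26}}
After line 2 (inner x overwritten): d = {'inner': {'x': 85, 'y': 26}}

{'inner': {'x': 85, 'y': 26}}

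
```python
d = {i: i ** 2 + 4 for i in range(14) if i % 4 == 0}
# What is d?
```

{0: 4, 4: 20, 8: 68, 12: 148}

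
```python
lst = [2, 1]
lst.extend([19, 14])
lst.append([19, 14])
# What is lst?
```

After line 1: lst = [2, 1]
After line 2 (extend unpacks [19, 14]): lst = [2, 1, 19, 14]
After line 3 (append adds [19, 14] as single element): lst = [2, 1, 19, 14, [19, 14]]

[2, 1, 19, 14, [19, 14]]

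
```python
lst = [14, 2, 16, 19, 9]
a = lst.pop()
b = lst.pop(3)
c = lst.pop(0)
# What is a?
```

After line 1: lst = [14, 2, 16, 19, 9]
After line 2 (pop() -> a = 9): lst = [14, 2, 16, 19]
After line 3 (pop(3) -> b = 19): lst = [14, 2, 16]
After line 4 (pop(0) -> c = 14): lst = [2, 16]

9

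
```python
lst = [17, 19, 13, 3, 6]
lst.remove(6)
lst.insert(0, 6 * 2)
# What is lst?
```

After line 1: lst = [17, 19, 13, 3, 6]
After line 2 (remove first 6): lst = [17, 19, 13, 3]
After line 3 (insert 12 at index 0): lst = [12, 17, 19, 13, 3]

[12, 17, 19, 13, 3]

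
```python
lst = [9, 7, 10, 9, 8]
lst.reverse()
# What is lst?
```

[8, 9, 10, 7, 9]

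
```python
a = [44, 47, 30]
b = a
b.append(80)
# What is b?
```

After line 1: a = [44, 47, 30]
After line 2 (b = a is an alias, same object): a = [44, 47, 30], b = [44, 47, 30]
After line 3 (b.append mutates the shared list): a = [44, 47, 30, 80], b = [44, 47, 30, 80]

[44, 47, 30, 80]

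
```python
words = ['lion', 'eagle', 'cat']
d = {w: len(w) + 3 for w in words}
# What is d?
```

{'lion': 7, 'eagle': 8, 'cat': 6}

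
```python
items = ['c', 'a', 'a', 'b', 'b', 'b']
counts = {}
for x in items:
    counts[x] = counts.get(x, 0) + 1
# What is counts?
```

Initial: counts = {}, items = ['c', 'a', 'a', 'b', 'b', 'b']
See 'c': counts = {'c': 1}
See 'a': counts = {'c': 1, 'a': 1}
See 'a': counts = {'c': 1, 'a': 2}
See 'b': counts = {'c': 1, 'a': 2, 'b': 1}
See 'b': counts = {'c': 1, 'a': 2, 'b': 2}
See 'b': counts = {'c': 1, 'a': 2, 'b': 3}

{'c': 1, 'a': 2, 'b': 3}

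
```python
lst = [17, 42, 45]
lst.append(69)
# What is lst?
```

[17, 42, 45, 69]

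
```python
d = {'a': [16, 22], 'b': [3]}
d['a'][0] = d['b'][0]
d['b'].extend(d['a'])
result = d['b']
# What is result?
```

After line 1: d = {'a': [16, 22], 'b': [3]}
After line 2 (a[0] = b[0] = 3): d = {'a': [3, 22], 'b': [3]}
After line 3 (b.extend(a) appends [3, 22]): d = {'a': [3, 22], 'b': [3, 3, 22]}
After line 4: result = d['b'] = [3, 3, 22]

[3, 3, 22]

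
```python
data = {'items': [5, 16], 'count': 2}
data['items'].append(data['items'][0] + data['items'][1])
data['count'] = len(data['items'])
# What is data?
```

After line 1: data = {'items': [5, 16], 'count': 2}
After line 2 (append 5 + 16 = 21): data = {'items': [5, 16, 21], 'count': 2}
After line 3 (count = len(items) = 3): data = {'items': [5, 16, 21], 'count': 3}

{'items': [5, 16, 21], 'count': 3}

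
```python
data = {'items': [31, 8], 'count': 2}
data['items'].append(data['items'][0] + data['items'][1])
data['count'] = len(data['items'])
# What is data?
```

After line 1: data = {'items': [31, 8], 'count': 2}
After line 2 (append 31 + 8 = 39): data = {'items': [31, 8, 39], 'count': 2}
After line 3 (count = len(items) = 3): data = {'items': [31, 8, 39], 'count': 3}

{'items': [31, 8, 39], 'count': 3}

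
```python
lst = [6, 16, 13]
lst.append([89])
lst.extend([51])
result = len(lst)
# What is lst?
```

After line 1: lst = [6, 16, 13]
After line 2 (append adds [89] as single element): lst = [6, 16, 13, [89]]
After line 3 (extend unpacks [51], adds 51): lst = [6, 16, 13, [89], 51]
After line 4: result = len(lst) = 5

[6, 16, 13, [89], 51]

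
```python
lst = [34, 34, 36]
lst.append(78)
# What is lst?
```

[34, 34, 36, 78]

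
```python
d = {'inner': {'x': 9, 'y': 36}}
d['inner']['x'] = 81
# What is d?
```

After line 1: d = {'inner': {'x': 9, 'y': 36}}
After line 2 (inner x overwritten): d = {'inner': {'x': 81, 'y': 36}}

{'inner': {'x': 81, 'y': 36}}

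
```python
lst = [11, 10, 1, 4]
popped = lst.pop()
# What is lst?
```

[11, 10, 1]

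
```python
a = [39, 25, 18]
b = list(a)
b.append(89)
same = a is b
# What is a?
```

After line 1: a = [39, 25, 18]
After line 2 (b = list(a) is a shallow copy, new object): a = [39, 25, 18], b = [39, 25, 18]
After line 3 (append only mutates b): a = [39, 25, 18], b = [39, 25, 18, 89]
After line 4 (same = a is b; different objects -> False): same = False

[39, 25, 18]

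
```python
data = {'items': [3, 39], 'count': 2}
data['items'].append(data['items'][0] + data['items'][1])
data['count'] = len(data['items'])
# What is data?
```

After line 1: data = {'items': [3, 39], 'count': 2}
After line 2 (append 3 + 39 = 42): data = {'items': [3, 39, 42], 'count': 2}
After line 3 (count = len(items) = 3): data = {'items': [3, 39, 42], 'count': 3}

{'items': [3, 39, 42], 'count': 3}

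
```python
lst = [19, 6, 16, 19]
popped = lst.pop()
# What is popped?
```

19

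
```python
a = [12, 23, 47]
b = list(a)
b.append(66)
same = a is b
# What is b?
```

After line 1: a = [12, 23, 47]
After line 2 (b = list(a) is a shallow copy, new object): a = [12, 23, 47], b = [12, 23, 47]
After line 3 (append only mutates b): a = [12, 23, 47], b = [12, 23, 47, 66]
After line 4 (same = a is b; different objects -> False): same = False

[12, 23, 47, 66]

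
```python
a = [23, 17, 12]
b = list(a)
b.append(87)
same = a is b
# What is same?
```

After line 1: a = [23, 17, 12]
After line 2 (b = list(a) is a shallow copy, new object): a = [23, 17, 12], b = [23, 17, 12]
After line 3 (append only mutates b): a = [23, 17, 12], b = [23, 17, 12, 87]
After line 4 (same = a is b; different objects -> False): same = False

False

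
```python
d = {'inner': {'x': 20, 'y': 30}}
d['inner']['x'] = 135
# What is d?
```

After line 1: d = {'inner': {'x': 20, 'y': 30}}
After line 2 (inner x overwritten): d = {'inner': {'x': 135, 'y': 30}}

{'inner': {'x': 135, 'y': 30}}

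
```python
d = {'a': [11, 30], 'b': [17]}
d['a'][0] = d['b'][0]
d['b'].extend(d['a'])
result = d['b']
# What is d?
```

After line 1: d = {'a': [11, 30], 'b': [17]}
After line 2 (a[0] = b[0] = 17): d = {'a': [17, 30], 'b': [17]}
After line 3 (b.extend(a) appends [17, 30]): d = {'a': [17, 30], 'b': [17, 17, 30]}
After line 4: result = d['b'] = [17, 17, 30]

{'a': [17, 30], 'b': [17, 17, 30]}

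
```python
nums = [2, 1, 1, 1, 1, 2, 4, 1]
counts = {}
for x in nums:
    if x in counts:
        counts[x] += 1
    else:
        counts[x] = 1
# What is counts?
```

Initial: counts = {}, nums = [2, 1, 1, 1, 1, 2, 4, 1]
See 2: counts = {2: 1}
See 1: counts = {2: 1, 1: 1}
See 1: counts = {2: 1, 1: 2}
See 1: counts = {2: 1, 1: 3}
See 1: counts = {2: 1, 1: 4}
See 2: counts = {2: 2, 1: 4}
See 4: counts = {2: 2, 1: 4, 4: 1}
See 1: counts = {2: 2, 1: 5, 4: 1}

{2: 2, 1: 5, 4: 1}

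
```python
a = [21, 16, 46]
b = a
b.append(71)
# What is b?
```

After line 1: a = [21, 16, 46]
After line 2 (b = a is an alias, same object): a = [21, 16, 46], b = [21, 16, 46]
After line 3 (b.append mutates the shared list): a = [21, 16, 46, 71], b = [21, 16, 46, 71]

[21, 16, 46, 71]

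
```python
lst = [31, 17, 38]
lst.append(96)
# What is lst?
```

[31, 17, 38, 96]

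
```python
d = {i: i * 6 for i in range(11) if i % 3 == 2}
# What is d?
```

{2: 12, 5: 30, 8: 48}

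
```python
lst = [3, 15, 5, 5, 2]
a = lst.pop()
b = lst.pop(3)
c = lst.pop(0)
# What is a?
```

After line 1: lst = [3, 15, 5, 5, 2]
After line 2 (pop() -> a = 2): lst = [3, 15, 5, 5]
After line 3 (pop(3) -> b = 5): lst = [3, 15, 5]
After line 4 (pop(0) -> c = 3): lst = [15, 5]

2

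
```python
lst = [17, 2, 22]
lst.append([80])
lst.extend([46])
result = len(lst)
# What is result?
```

After line 1: lst = [17, 2, 22]
After line 2 (append adds [80] as single element): lst = [17, 2, 22, [80]]
After line 3 (extend unpacks [46], adds 46): lst = [17, 2, 22, [80], 46]
After line 4: result = len(lst) = 5

5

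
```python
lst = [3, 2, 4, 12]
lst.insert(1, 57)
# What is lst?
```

[3, 57, 2, 4, 12]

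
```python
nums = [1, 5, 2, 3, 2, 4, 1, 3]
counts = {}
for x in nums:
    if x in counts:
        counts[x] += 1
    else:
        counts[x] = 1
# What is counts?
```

Initial: counts = {}, nums = [1, 5, 2, 3, 2, 4, 1, 3]
See 1: counts = {1: 1}
See 5: counts = {1: 1, 5: 1}
See 2: counts = {1: 1, 5: 1, 2: 1}
See 3: counts = {1: 1, 5: 1, 2: 1, 3: 1}
See 2: counts = {1: 1, 5: 1, 2: 2, 3: 1}
See 4: counts = {1: 1, 5: 1, 2: 2, 3: 1, 4: 1}
See 1: counts = {1: 2, 5: 1, 2: 2, 3: 1, 4: 1}
See 3: counts = {1: 2, 5: 1, 2: 2, 3: 2, 4: 1}

{1: 2, 5: 1, 2: 2, 3: 2, 4: 1}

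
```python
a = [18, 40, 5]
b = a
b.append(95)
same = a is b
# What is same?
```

After line 1: a = [18, 40, 5]
After line 2 (b = a is an alias, same object): a = [18, 40, 5], b = [18, 40, 5]
After line 3 (b.append mutates the shared list): a = [18, 40, 5, 95], b = [18, 40, 5, 95]
After line 4 (same = a is b; same object -> True): same = True

True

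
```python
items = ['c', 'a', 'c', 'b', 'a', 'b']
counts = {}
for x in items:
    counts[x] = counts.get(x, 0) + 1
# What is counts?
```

Initial: counts = {}, items = ['c', 'a', 'c', 'b', 'a', 'b']
See 'c': counts = {'c': 1}
See 'a': counts = {'c': 1, 'a': 1}
See 'c': counts = {'c': 2, 'a': 1}
See 'b': counts = {'c': 2, 'a': 1, 'b': 1}
See 'a': counts = {'c': 2, 'a': 2, 'b': 1}
See 'b': counts = {'c': 2, 'a': 2, 'b': 2}

{'c': 2, 'a': 2, 'b': 2}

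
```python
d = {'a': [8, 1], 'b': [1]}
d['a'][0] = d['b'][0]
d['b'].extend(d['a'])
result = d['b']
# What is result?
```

After line 1: d = {'a': [8, 1], 'b': [1]}
After line 2 (a[0] = b[0] = 1): d = {'a': [1, 1], 'b': [1]}
After line 3 (b.extend(a) appends [1, 1]): d = {'a': [1, 1], 'b': [1, 1, 1]}
After line 4: result = d['b'] = [1, 1, 1]

[1, 1, 1]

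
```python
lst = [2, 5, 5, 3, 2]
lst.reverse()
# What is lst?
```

[2, 3, 5, 5, 2]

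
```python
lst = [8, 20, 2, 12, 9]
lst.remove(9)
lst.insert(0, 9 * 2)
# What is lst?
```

After line 1: lst = [8, 20, 2, 12, 9]
After line 2 (remove first 9): lst = [8, 20, 2, 12]
After line 3 (insert 18 at index 0): lst = [18, 8, 20, 2, 12]

[18, 8, 20, 2, 12]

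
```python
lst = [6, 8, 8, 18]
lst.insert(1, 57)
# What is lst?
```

[6, 57, 8, 8, 18]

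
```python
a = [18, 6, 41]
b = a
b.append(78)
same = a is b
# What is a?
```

After line 1: a = [18, 6, 41]
After line 2 (b = a is an alias, same object): a = [18, 6, 41], b = [18, 6, 41]
After line 3 (b.append mutates the shared list): a = [18, 6, 41, 78], b = [18, 6, 41, 78]
After line 4 (same = a is b; same object -> True): same = True

[18, 6, 41, 78]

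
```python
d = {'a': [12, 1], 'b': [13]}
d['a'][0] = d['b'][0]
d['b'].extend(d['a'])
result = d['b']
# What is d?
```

After line 1: d = {'a': [12, 1], 'b': [13]}
After line 2 (a[0] = b[0] = 13): d = {'a': [13, 1], 'b': [13]}
After line 3 (b.extend(a) appends [13, 1]): d = {'a': [13, 1], 'b': [13, 13, 1]}
After line 4: result = d['b'] = [13, 13, 1]

{'a': [13, 1], 'b': [13, 13, 1]}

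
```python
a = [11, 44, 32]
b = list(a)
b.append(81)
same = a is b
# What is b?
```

After line 1: a = [11, 44, 32]
After line 2 (b = list(a) is a shallow copy, new object): a = [11, 44, 32], b = [11, 44, 32]
After line 3 (append only mutates b): a = [11, 44, 32], b = [11, 44, 32, 81]
After line 4 (same = a is b; different objects -> False): same = False

[11, 44, 32, 81]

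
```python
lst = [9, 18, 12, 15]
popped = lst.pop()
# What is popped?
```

15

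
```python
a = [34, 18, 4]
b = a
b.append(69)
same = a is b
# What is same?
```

After line 1: a = [34, 18, 4]
After line 2 (b = a is an alias, same object): a = [34, 18, 4], b = [34, 18, 4]
After line 3 (b.append mutates the shared list): a = [34, 18, 4, 69], b = [34, 18, 4, 69]
After line 4 (same = a is b; same object -> True): same = True

True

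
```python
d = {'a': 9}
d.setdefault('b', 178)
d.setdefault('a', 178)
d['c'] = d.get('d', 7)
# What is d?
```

After line 1: d = {'a': 9}
After line 2 (setdefault adds 'b'=178): d = {'a': 9, 'b': 178}
After line 3 (setdefault 'a' no-op, already exists): d = {'a': 9, 'b': 178}
After line 4 (get('d', 7) returns default since 'd' not in d): d = {'a': 9, 'b': 178, 'c': 7}

{'a': 9, 'b': 178, 'c': 7}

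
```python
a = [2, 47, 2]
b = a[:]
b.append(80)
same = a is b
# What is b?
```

After line 1: a = [2, 47, 2]
After line 2 (b = a[:] is a shallow copy, new object): a = [2, 47, 2], b = [2, 47, 2]
After line 3 (append only mutates b): a = [2, 47, 2], b = [2, 47, 2, 80]
After line 4 (same = a is b; different objects -> False): same = False

[2, 47, 2, 80]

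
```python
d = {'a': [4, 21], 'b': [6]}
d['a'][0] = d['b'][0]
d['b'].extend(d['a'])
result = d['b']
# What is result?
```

After line 1: d = {'a': [4, 21], 'b': [6]}
After line 2 (a[0] = b[0] = 6): d = {'a': [6, 21], 'b': [6]}
After line 3 (b.extend(a) appends [6, 21]): d = {'a': [6, 21], 'b': [6, 6, 21]}
After line 4: result = d['b'] = [6, 6, 21]

[6, 6, 21]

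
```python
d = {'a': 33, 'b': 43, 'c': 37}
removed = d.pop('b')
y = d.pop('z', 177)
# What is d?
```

After line 1: d = {'a': 33, 'b': 43, 'c': 37}
After line 2 (pop 'b' returns 43): d = {'a': 33, 'c': 37}, removed = 43
After line 3 (pop 'z' missing, returns default 177): d = {'a': 33, 'c': 37}, y = 177

{'a': 33, 'c': 37}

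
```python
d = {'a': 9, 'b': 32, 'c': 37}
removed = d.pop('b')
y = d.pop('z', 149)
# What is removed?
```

After line 1: d = {'a': 9, 'b': 32, 'c': 37}
After line 2 (pop 'b' returns 32): d = {'a': 9, 'c': 37}, removed = 32
After line 3 (pop 'z' missing, returns default 149): d = {'a': 9, 'c': 37}, y = 149

32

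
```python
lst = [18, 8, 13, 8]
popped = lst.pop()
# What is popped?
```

8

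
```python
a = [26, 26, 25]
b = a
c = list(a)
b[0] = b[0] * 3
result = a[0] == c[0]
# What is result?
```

After line 1: a = [26, 26, 25]
After line 2 (b = a, alias): a = [26, 26, 25], b = [26, 26, 25]
After line 3 (c = list(a) is a copy, new object): c = [26, 26, 25]
After line 4 (b[0] = 26 * 3 = 78; mutates shared a/b): a = b = [78, 26, 25], c = [26, 26, 25]
After line 5 (a[0] = 78, c[0] = 26; result = False)

False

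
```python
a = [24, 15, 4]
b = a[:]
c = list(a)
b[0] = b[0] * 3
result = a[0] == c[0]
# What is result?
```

After line 1: a = [24, 15, 4]
After line 2 (b = a[:], copy): a = [24, 15, 4], b = [24, 15, 4]
After line 3 (c = list(a) is a copy, new object): c = [24, 15, 4]
After line 4 (b[0] = 24 * 3 = 72; only b mutates (copy)): a = [24, 15, 4], b = [72, 15, 4], c = [24, 15, 4]
After line 5 (a[0] = 24, c[0] = 24; result = True)

True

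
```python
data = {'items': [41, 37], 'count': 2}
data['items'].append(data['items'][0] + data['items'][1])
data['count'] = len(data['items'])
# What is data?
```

After line 1: data = {'items': [41, 37], 'count': 2}
After line 2 (append 41 + 37 = 78): data = {'items': [41, 37, 78], 'count': 2}
After line 3 (count = len(items) = 3): data = {'items': [41, 37, 78], 'count': 3}

{'items': [41, 37, 78], 'count': 3}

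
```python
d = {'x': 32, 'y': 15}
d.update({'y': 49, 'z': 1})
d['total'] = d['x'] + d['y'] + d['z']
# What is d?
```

After line 1: d = {'x': 32, 'y': 15}
After line 2 (y overwritten, z added): d = {'x': 32, 'y': 49, 'z': 1}
After line 3 (total = 32 + 49 + 1 = 82): d = {'x': 32, 'y': 49, 'z': 1, 'total': 82}

{'x': 32, 'y': 49, 'z': 1, 'total': 82}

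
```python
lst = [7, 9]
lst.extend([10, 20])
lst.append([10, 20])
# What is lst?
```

After line 1: lst = [7, 9]
After line 2 (extend unpacks [10, 20]): lst = [7, 9, 10, 20]
After line 3 (append adds [10, 20] as single element): lst = [7, 9, 10, 20, [10, 20]]

[7, 9, 10, 20, [10, 20]]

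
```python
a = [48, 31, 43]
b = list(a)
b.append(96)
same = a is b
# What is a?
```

After line 1: a = [48, 31, 43]
After line 2 (b = list(a) is a shallow copy, new object): a = [48, 31, 43], b = [48, 31, 43]
After line 3 (append only mutates b): a = [48, 31, 43], b = [48, 31, 43, 96]
After line 4 (same = a is b; different objects -> False): same = False

[48, 31, 43]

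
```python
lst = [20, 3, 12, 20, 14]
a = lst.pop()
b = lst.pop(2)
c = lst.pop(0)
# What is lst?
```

After line 1: lst = [20, 3, 12, 20, 14]
After line 2 (pop() -> a = 14): lst = [20, 3, 12, 20]
After line 3 (pop(2) -> b = 12): lst = [20, 3, 20]
After line 4 (pop(0) -> c = 20): lst = [3, 20]

[3, 20]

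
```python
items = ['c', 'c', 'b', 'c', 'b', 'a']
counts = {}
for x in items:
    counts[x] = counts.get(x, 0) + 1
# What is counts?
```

Initial: counts = {}, items = ['c', 'c', 'b', 'c', 'b', 'a']
See 'c': counts = {'c': 1}
See 'c': counts = {'c': 2}
See 'b': counts = {'c': 2, 'b': 1}
See 'c': counts = {'c': 3, 'b': 1}
See 'b': counts = {'c': 3, 'b': 2}
See 'a': counts = {'c': 3, 'b': 2, 'a': 1}

{'c': 3, 'b': 2, 'a': 1}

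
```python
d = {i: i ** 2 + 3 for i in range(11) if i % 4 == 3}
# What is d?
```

{3: 12, 7: 52}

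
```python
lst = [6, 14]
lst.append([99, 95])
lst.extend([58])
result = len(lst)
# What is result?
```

After line 1: lst = [6, 14]
After line 2 (append adds [99, 95] as single element): lst = [6, 14, [99, 95]]
After line 3 (extend unpacks [58], adds 58): lst = [6, 14, [99, 95], 58]
After line 4: result = len(lst) = 4

4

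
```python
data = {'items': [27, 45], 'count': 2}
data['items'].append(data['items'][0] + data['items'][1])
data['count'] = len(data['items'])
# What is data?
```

After line 1: data = {'items': [27, 45], 'count': 2}
After line 2 (append 27 + 45 = 72): data = {'items': [27, 45, 72], 'count': 2}
After line 3 (count = len(items) = 3): data = {'items': [27, 45, 72], 'count': 3}

{'items': [27, 45, 72], 'count': 3}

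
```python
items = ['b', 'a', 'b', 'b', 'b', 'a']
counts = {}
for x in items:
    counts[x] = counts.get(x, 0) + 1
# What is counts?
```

Initial: counts = {}, items = ['b', 'a', 'b', 'b', 'b', 'a']
See 'b': counts = {'b': 1}
See 'a': counts = {'b': 1, 'a': 1}
See 'b': counts = {'b': 2, 'a': 1}
See 'b': counts = {'b': 3, 'a': 1}
See 'b': counts = {'b': 4, 'a': 1}
See 'a': counts = {'b': 4, 'a': 2}

{'b': 4, 'a': 2}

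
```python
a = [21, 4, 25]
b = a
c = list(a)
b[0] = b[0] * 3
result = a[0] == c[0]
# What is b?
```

After line 1: a = [21, 4, 25]
After line 2 (b = a, alias): a = [21, 4, 25], b = [21, 4, 25]
After line 3 (c = list(a) is a copy, new object): c = [21, 4, 25]
After line 4 (b[0] = 21 * 3 = 63; mutates shared a/b): a = b = [63, 4, 25], c = [21, 4, 25]
After line 5 (a[0] = 63, c[0] = 21; result = False)

[63, 4, 25]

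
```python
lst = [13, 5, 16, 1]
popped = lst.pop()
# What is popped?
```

1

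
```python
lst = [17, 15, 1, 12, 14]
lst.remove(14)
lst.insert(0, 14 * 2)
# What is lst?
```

After line 1: lst = [17, 15, 1, 12, 14]
After line 2 (remove first 14): lst = [17, 15, 1, 12]
After line 3 (insert 28 at index 0): lst = [28, 17, 15, 1, 12]

[28, 17, 15, 1, 12]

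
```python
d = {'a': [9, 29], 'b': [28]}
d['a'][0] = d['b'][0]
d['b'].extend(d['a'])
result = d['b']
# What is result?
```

After line 1: d = {'a': [9, 29], 'b': [28]}
After line 2 (a[0] = b[0] = 28): d = {'a': [28, 29], 'b': [28]}
After line 3 (b.extend(a) appends [28, 29]): d = {'a': [28, 29], 'b': [28, 28, 29]}
After line 4: result = d['b'] = [28, 28, 29]

[28, 28, 29]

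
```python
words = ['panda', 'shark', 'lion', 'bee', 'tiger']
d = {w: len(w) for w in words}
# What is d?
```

{'panda': 5, 'shark': 5, 'lion': 4, 'bee': 3, 'tiger': 5}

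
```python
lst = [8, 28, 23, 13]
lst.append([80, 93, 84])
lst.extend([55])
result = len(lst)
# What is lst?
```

After line 1: lst = [8, 28, 23, 13]
After line 2 (append adds [80, 93, 84] as single element): lst = [8, 28, 23, 13, [80, 93, 84]]
After line 3 (extend unpacks [55], adds 55): lst = [8, 28, 23, 13, [80, 93, 84], 55]
After line 4: result = len(lst) = 6

[8, 28, 23, 13, [80, 93, 84], 55]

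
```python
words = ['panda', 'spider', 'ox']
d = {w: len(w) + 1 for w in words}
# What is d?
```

{'panda': 6, 'spider': 7, 'ox': 3}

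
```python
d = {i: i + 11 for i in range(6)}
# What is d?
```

{0: 11, 1: 12, 2: 13, 3: 14, 4: 15, 5: 16}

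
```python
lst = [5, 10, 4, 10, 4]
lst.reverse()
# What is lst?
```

[4, 10, 4, 10, 5]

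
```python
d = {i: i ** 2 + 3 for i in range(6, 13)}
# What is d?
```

{6: 39, 7: 52, 8: 67, 9: 84, 10: 103, 11: 124, 12: 147}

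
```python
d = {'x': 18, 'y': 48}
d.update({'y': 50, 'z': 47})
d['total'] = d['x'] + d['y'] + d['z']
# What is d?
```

After line 1: d = {'x': 18, 'y': 48}
After line 2 (y overwritten, z added): d = {'x': 18, 'y': 50, 'z': 47}
After line 3 (total = 18 + 50 + 47 = 115): d = {'x': 18, 'y': 50, 'z': 47, 'total': 115}

{'x': 18, 'y': 50, 'z': 47, 'total': 115}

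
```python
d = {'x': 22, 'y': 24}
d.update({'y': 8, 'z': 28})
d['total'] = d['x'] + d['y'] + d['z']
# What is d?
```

After line 1: d = {'x': 22, 'y': 24}
After line 2 (y overwritten, z added): d = {'x': 22, 'y': 8, 'z': 28}
After line 3 (total = 22 + 8 + 28 = 58): d = {'x': 22, 'y': 8, 'z': 28, 'total': 58}

{'x': 22, 'y': 8, 'z': 28, 'total': 58}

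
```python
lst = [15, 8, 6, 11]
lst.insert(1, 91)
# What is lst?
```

[15, 91, 8, 6, 11]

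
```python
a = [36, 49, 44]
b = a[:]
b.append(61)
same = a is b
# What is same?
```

After line 1: a = [36, 49, 44]
After line 2 (b = a[:] is a shallow copy, new object): a = [36, 49, 44], b = [36, 49, 44]
After line 3 (append only mutates b): a = [36, 49, 44], b = [36, 49, 44, 61]
After line 4 (same = a is b; different objects -> False): same = False

False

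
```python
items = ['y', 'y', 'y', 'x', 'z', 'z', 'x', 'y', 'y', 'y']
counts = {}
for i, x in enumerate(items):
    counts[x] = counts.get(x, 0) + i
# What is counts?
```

Initial: counts = {}, items = ['y', 'y', 'y', 'x', 'z', 'z', 'x', 'y', 'y', 'y']
i=0, x='y': counts = {'y': 0}
i=1, x='y': counts = {'y': 1}
i=2, x='y': counts = {'y': 3}
i=3, x='x': counts = {'y': 3, 'x': 3}
i=4, x='z': counts = {'y': 3, 'x': 3, 'z': 4}
i=5, x='z': counts = {'y': 3, 'x': 3, 'z': 9}
i=6, x='x': counts = {'y': 3, 'x': 9, 'z': 9}
i=7, x='y': counts = {'y': 10, 'x': 9, 'z': 9}
i=8, x='y': counts = {'y': 18, 'x': 9, 'z': 9}
i=9, x='y': counts = {'y': 27, 'x': 9, 'z': 9}

{'y': 27, 'x': 9, 'z': 9}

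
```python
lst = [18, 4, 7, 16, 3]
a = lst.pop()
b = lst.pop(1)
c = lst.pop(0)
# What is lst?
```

After line 1: lst = [18, 4, 7, 16, 3]
After line 2 (pop() -> a = 3): lst = [18, 4, 7, 16]
After line 3 (pop(1) -> b = 4): lst = [18, 7, 16]
After line 4 (pop(0) -> c = 18): lst = [7, 16]

[7, 16]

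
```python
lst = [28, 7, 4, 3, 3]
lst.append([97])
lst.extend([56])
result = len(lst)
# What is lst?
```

After line 1: lst = [28, 7, 4, 3, 3]
After line 2 (append adds [97] as single element): lst = [28, 7, 4, 3, 3, [97]]
After line 3 (extend unpacks [56], adds 56): lst = [28, 7, 4, 3, 3, [97], 56]
After line 4: result = len(lst) = 7

[28, 7, 4, 3, 3, [97], 56]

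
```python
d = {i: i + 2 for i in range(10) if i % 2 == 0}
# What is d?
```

{0: 2, 2: 4, 4: 6, 6: 8, 8: 10}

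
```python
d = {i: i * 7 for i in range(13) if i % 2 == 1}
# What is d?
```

{1: 7, 3: 21, 5: 35, 7: 49, 9: 63, 11: 77}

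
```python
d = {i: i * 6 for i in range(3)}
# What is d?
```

{0: 0, 1: 6, 2: 12}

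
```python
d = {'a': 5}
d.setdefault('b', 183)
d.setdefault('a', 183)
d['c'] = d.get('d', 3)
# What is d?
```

After line 1: d = {'a': 5}
After line 2 (setdefault adds 'b'=183): d = {'a': 5, 'b': 183}
After line 3 (setdefault 'a' no-op, already exists): d = {'a': 5, 'b': 183}
After line 4 (get('d', 3) returns default since 'd' not in d): d = {'a': 5, 'b': 183, 'c': 3}

{'a': 5, 'b': 183, 'c': 3}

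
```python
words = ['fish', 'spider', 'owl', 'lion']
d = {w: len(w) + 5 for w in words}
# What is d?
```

{'fish': 9, 'spider': 11, 'owl': 8, 'lion': 9}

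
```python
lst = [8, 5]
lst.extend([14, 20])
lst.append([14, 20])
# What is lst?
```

After line 1: lst = [8, 5]
After line 2 (extend unpacks [14, 20]): lst = [8, 5, 14, 20]
After line 3 (append adds [14, 20] as single element): lst = [8, 5, 14, 20, [14, 20]]

[8, 5, 14, 20, [14, 20]]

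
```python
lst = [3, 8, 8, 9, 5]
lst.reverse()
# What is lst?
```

[5, 9, 8, 8, 3]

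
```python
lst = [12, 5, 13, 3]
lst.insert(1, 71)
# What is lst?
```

[12, 71, 5, 13, 3]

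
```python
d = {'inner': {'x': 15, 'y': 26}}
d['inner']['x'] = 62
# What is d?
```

After line 1: d = {'inner': {'x': 15, 'y': 26}}
After line 2 (inner x overwritten): d = {'inner': {'x': 62, 'y': 26}}

{'inner': {'x': 62, 'y': 26}}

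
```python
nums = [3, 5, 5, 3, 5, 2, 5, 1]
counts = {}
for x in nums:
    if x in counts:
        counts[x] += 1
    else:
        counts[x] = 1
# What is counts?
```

Initial: counts = {}, nums = [3, 5, 5, 3, 5, 2, 5, 1]
See 3: counts = {3: 1}
See 5: counts = {3: 1, 5: 1}
See 5: counts = {3: 1, 5: 2}
See 3: counts = {3: 2, 5: 2}
See 5: counts = {3: 2, 5: 3}
See 2: counts = {3: 2, 5: 3, 2: 1}
See 5: counts = {3: 2, 5: 4, 2: 1}
See 1: counts = {3: 2, 5: 4, 2: 1, 1: 1}

{3: 2, 5: 4, 2: 1, 1: 1}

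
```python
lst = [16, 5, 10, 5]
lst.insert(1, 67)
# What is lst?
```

[16, 67, 5, 10, 5]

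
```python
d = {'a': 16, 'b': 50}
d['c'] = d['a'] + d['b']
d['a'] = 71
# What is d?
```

After line 1: d = {'a': 16, 'b': 50}
After line 2 (d['c'] = 16 + 50): d = {'a': 16, 'b': 50, 'c': 66}
After line 3: d = {'a': 71, 'b': 50, 'c': 66}

{'a': 71, 'b': 50, 'c': 66}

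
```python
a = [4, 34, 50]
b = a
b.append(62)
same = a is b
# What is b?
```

After line 1: a = [4, 34, 50]
After line 2 (b = a is an alias, same object): a = [4, 34, 50], b = [4, 34, 50]
After line 3 (b.append mutates the shared list): a = [4, 34, 50, 62], b = [4, 34, 50, 62]
After line 4 (same = a is b; same object -> True): same = True

[4, 34, 50, 62]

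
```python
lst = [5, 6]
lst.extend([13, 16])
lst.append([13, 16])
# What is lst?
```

After line 1: lst = [5, 6]
After line 2 (extend unpacks [13, 16]): lst = [5, 6, 13, 16]
After line 3 (append adds [13, 16] as single element): lst = [5, 6, 13, 16, [13, 16]]

[5, 6, 13, 16, [13, 16]]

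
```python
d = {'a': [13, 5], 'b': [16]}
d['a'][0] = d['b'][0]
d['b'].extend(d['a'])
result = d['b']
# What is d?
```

After line 1: d = {'a': [13, 5], 'b': [16]}
After line 2 (a[0] = b[0] = 16): d = {'a': [16, 5], 'b': [16]}
After line 3 (b.extend(a) appends [16, 5]): d = {'a': [16, 5], 'b': [16, 16, 5]}
After line 4: result = d['b'] = [16, 16, 5]

{'a': [16, 5], 'b': [16, 16, 5]}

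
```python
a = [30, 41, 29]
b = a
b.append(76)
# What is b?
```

After line 1: a = [30, 41, 29]
After line 2 (b = a is an alias, same object): a = [30, 41, 29], b = [30, 41, 29]
After line 3 (b.append mutates the shared list): a = [30, 41, 29, 76], b = [30, 41, 29, 76]

[30, 41, 29, 76]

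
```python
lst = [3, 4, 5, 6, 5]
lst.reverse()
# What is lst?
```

[5, 6, 5, 4, 3]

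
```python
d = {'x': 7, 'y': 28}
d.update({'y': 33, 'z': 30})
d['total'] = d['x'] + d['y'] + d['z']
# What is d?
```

After line 1: d = {'x': 7, 'y': 28}
After line 2 (y overwritten, z added): d = {'x': 7, 'y': 33, 'z': 30}
After line 3 (total = 7 + 33 + 30 = 70): d = {'x': 7, 'y': 33, 'z': 30, 'total': 70}

{'x': 7, 'y': 33, 'z': 30, 'total': 70}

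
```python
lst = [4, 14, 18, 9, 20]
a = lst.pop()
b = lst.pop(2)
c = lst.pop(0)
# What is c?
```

After line 1: lst = [4, 14, 18, 9, 20]
After line 2 (pop() -> a = 20): lst = [4, 14, 18, 9]
After line 3 (pop(2) -> b = 18): lst = [4, 14, 9]
After line 4 (pop(0) -> c = 4): lst = [14, 9]

4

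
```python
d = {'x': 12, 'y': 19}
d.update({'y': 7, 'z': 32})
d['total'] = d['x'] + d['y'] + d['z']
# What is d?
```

After line 1: d = {'x': 12, 'y': 19}
After line 2 (y overwritten, z added): d = {'x': 12, 'y': 7, 'z': 32}
After line 3 (total = 12 + 7 + 32 = 51): d = {'x': 12, 'y': 7, 'z': 32, 'total': 51}

{'x': 12, 'y': 7, 'z': 32, 'total': 51}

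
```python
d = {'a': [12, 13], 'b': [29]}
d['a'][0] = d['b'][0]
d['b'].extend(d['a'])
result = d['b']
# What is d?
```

After line 1: d = {'a': [12, 13], 'b': [29]}
After line 2 (a[0] = b[0] = 29): d = {'a': [29, 13], 'b': [29]}
After line 3 (b.extend(a) appends [29, 13]): d = {'a': [29, 13], 'b': [29, 29, 13]}
After line 4: result = d['b'] = [29, 29, 13]

{'a': [29, 13], 'b': [29, 29, 13]}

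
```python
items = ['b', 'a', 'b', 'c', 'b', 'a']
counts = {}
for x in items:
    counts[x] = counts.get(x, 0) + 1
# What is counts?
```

Initial: counts = {}, items = ['b', 'a', 'b', 'c', 'b', 'a']
See 'b': counts = {'b': 1}
See 'a': counts = {'b': 1, 'a': 1}
See 'b': counts = {'b': 2, 'a': 1}
See 'c': counts = {'b': 2, 'a': 1, 'c': 1}
See 'b': counts = {'b': 3, 'a': 1, 'c': 1}
See 'a': counts = {'b': 3, 'a': 2, 'c': 1}

{'b': 3, 'a': 2, 'c': 1}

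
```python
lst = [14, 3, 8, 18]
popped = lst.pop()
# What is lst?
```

[14, 3, 8]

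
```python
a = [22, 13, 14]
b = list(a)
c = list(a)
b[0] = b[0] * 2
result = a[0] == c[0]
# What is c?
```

After line 1: a = [22, 13, 14]
After line 2 (b = list(a), copy): a = [22, 13, 14], b = [22, 13, 14]
After line 3 (c = list(a) is a copy, new object): c = [22, 13, 14]
After line 4 (b[0] = 22 * 2 = 44; only b mutates (copy)): a = [22, 13, 14], b = [44, 13, 14], c = [22, 13, 14]
After line 5 (a[0] = 22, c[0] = 22; result = True)

[22, 13, 14]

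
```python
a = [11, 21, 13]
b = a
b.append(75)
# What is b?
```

After line 1: a = [11, 21, 13]
After line 2 (b = a is an alias, same object): a = [11, 21, 13], b = [11, 21, 13]
After line 3 (b.append mutates the shared list): a = [11, 21, 13, 75], b = [11, 21, 13, 75]

[11, 21, 13, 75]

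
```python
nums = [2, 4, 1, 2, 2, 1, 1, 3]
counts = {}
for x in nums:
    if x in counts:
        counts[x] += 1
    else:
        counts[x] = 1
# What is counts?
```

Initial: counts = {}, nums = [2, 4, 1, 2, 2, 1, 1, 3]
See 2: counts = {2: 1}
See 4: counts = {2: 1, 4: 1}
See 1: counts = {2: 1, 4: 1, 1: 1}
See 2: counts = {2: 2, 4: 1, 1: 1}
See 2: counts = {2: 3, 4: 1, 1: 1}
See 1: counts = {2: 3, 4: 1, 1: 2}
See 1: counts = {2: 3, 4: 1, 1: 3}
See 3: counts = {2: 3, 4: 1, 1: 3, 3: 1}

{2: 3, 4: 1, 1: 3, 3: 1}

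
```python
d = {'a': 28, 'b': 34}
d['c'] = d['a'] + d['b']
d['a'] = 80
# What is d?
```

After line 1: d = {'a': 28, 'b': 34}
After line 2 (d['c'] = 28 + 34): d = {'a': 28, 'b': 34, 'c': 62}
After line 3: d = {'a': 80, 'b': 34, 'c': 62}

{'a': 80, 'b': 34, 'c': 62}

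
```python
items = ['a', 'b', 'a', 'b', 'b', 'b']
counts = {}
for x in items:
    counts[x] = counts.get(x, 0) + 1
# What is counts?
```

Initial: counts = {}, items = ['a', 'b', 'a', 'b', 'b', 'b']
See 'a': counts = {'a': 1}
See 'b': counts = {'a': 1, 'b': 1}
See 'a': counts = {'a': 2, 'b': 1}
See 'b': counts = {'a': 2, 'b': 2}
See 'b': counts = {'a': 2, 'b': 3}
See 'b': counts = {'a': 2, 'b': 4}

{'a': 2, 'b': 4}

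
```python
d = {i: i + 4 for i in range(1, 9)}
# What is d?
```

{1: 5, 2: 6, 3: 7, 4: 8, 5: 9, 6: 10, 7: 11, 8: 12}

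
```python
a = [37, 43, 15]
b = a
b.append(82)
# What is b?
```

After line 1: a = [37, 43, 15]
After line 2 (b = a is an alias, same object): a = [37, 43, 15], b = [37, 43, 15]
After line 3 (b.append mutates the shared list): a = [37, 43, 15, 82], b = [37, 43, 15, 82]

[37, 43, 15, 82]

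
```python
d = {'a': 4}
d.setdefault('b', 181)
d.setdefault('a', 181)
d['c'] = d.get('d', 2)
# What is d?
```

After line 1: d = {'a': 4}
After line 2 (setdefault adds 'b'=181): d = {'a': 4, 'b': 181}
After line 3 (setdefault 'a' no-op, already exists): d = {'a': 4, 'b': 181}
After line 4 (get('d', 2) returns default since 'd' not in d): d = {'a': 4, 'b': 181, 'c': 2}

{'a': 4, 'b': 181, 'c': 2}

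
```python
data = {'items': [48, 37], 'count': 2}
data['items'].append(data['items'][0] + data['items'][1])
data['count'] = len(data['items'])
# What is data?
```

After line 1: data = {'items': [48, 37], 'count': 2}
After line 2 (append 48 + 37 = 85): data = {'items': [48, 37, 85], 'count': 2}
After line 3 (count = len(items) = 3): data = {'items': [48, 37, 85], 'count': 3}

{'items': [48, 37, 85], 'count': 3}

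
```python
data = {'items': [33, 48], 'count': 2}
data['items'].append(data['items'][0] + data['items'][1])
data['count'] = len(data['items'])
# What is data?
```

After line 1: data = {'items': [33, 48], 'count': 2}
After line 2 (append 33 + 48 = 81): data = {'items': [33, 48, 81], 'count': 2}
After line 3 (count = len(items) = 3): data = {'items': [33, 48, 81], 'count': 3}

{'items': [33, 48, 81], 'count': 3}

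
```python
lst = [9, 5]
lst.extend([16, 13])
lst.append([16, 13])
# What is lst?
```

After line 1: lst = [9, 5]
After line 2 (extend unpacks [16, 13]): lst = [9, 5, 16, 13]
After line 3 (append adds [16, 13] as single element): lst = [9, 5, 16, 13, [16, 13]]

[9, 5, 16, 13, [16, 13]]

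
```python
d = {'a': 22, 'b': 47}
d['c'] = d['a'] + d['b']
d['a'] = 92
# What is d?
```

After line 1: d = {'a': 22, 'b': 47}
After line 2 (d['c'] = 22 + 47): d = {'a': 22, 'b': 47, 'c': 69}
After line 3: d = {'a': 92, 'b': 47, 'c': 69}

{'a': 92, 'b': 47, 'c': 69}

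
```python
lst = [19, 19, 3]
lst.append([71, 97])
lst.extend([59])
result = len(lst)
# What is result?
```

After line 1: lst = [19, 19, 3]
After line 2 (append adds [71, 97] as single element): lst = [19, 19, 3, [71, 97]]
After line 3 (extend unpacks [59], adds 59): lst = [19, 19, 3, [71, 97], 59]
After line 4: result = len(lst) = 5

5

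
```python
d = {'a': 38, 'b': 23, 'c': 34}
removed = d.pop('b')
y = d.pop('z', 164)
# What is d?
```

After line 1: d = {'a': 38, 'b': 23, 'c': 34}
After line 2 (pop 'b' returns 23): d = {'a': 38, 'c': 34}, removed = 23
After line 3 (pop 'z' missing, returns default 164): d = {'a': 38, 'c': 34}, y = 164

{'a': 38, 'c': 34}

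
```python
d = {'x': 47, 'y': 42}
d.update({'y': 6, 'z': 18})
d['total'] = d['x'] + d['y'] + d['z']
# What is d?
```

After line 1: d = {'x': 47, 'y': 42}
After line 2 (y overwritten, z added): d = {'x': 47, 'y': 6, 'z': 18}
After line 3 (total = 47 + 6 + 18 = 71): d = {'x': 47, 'y': 6, 'z': 18, 'total': 71}

{'x': 47, 'y': 6, 'z': 18, 'total': 71}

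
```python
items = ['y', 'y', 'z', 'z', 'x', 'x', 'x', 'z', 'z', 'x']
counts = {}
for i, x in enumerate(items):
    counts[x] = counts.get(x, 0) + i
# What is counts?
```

Initial: counts = {}, items = ['y', 'y', 'z', 'z', 'x', 'x', 'x', 'z', 'z', 'x']
i=0, x='y': counts = {'y': 0}
i=1, x='y': counts = {'y': 1}
i=2, x='z': counts = {'y': 1, 'z': 2}
i=3, x='z': counts = {'y': 1, 'z': 5}
i=4, x='x': counts = {'y': 1, 'z': 5, 'x': 4}
i=5, x='x': counts = {'y': 1, 'z': 5, 'x': 9}
i=6, x='x': counts = {'y': 1, 'z': 5, 'x': 15}
i=7, x='z': counts = {'y': 1, 'z': 12, 'x': 15}
i=8, x='z': counts = {'y': 1, 'z': 20, 'x': 15}
i=9, x='x': counts = {'y': 1, 'z': 20, 'x': 24}

{'y': 1, 'z': 20, 'x': 24}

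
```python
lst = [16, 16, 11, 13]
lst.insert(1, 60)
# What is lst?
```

[16, 60, 16, 11, 13]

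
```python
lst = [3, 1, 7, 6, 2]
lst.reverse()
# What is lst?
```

[2, 6, 7, 1, 3]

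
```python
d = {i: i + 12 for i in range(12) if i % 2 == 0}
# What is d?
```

{0: 12, 2: 14, 4: 16, 6: 18, 8: 20, 10: 22}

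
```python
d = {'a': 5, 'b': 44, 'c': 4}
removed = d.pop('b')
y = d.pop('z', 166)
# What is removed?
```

After line 1: d = {'a': 5, 'b': 44, 'c': 4}
After line 2 (pop 'b' returns 44): d = {'a': 5, 'c': 4}, removed = 44
After line 3 (pop 'z' missing, returns default 166): d = {'a': 5, 'c': 4}, y = 166

44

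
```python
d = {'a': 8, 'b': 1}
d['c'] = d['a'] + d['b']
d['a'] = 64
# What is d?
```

After line 1: d = {'a': 8, 'b': 1}
After line 2 (d['c'] = 8 + 1): d = {'a': 8, 'b': 1, 'c': 9}
After line 3: d = {'a': 64, 'b': 1, 'c': 9}

{'a': 64, 'b': 1, 'c': 9}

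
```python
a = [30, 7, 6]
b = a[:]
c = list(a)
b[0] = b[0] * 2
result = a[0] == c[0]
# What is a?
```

After line 1: a = [30, 7, 6]
After line 2 (b = a[:], copy): a = [30, 7, 6], b = [30, 7, 6]
After line 3 (c = list(a) is a copy, new object): c = [30, 7, 6]
After line 4 (b[0] = 30 * 2 = 60; only b mutates (copy)): a = [30, 7, 6], b = [60, 7, 6], c = [30, 7, 6]
After line 5 (a[0] = 30, c[0] = 30; result = True)

[30, 7, 6]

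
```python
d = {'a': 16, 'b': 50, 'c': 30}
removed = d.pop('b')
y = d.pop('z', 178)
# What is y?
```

After line 1: d = {'a': 16, 'b': 50, 'c': 30}
After line 2 (pop 'b' returns 50): d = {'a': 16, 'c': 30}, removed = 50
After line 3 (pop 'z' missing, returns default 178): d = {'a': 16, 'c': 30}, y = 178

178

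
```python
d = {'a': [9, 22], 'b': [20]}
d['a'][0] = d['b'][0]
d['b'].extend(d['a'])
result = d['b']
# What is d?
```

After line 1: d = {'a': [9, 22], 'b': [20]}
After line 2 (a[0] = b[0] = 20): d = {'a': [20, 22], 'b': [20]}
After line 3 (b.extend(a) appends [20, 22]): d = {'a': [20, 22], 'b': [20, 20, 22]}
After line 4: result = d['b'] = [20, 20, 22]

{'a': [20, 22], 'b': [20, 20, 22]}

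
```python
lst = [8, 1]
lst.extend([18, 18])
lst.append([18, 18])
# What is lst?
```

After line 1: lst = [8, 1]
After line 2 (extend unpacks [18, 18]): lst = [8, 1, 18, 18]
After line 3 (append adds [18, 18] as single element): lst = [8, 1, 18, 18, [18, 18]]

[8, 1, 18, 18, [18, 18]]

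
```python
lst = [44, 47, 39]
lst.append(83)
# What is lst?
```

[44, 47, 39, 83]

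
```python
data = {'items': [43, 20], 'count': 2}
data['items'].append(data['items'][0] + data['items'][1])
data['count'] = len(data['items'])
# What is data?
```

After line 1: data = {'items': [43, 20], 'count': 2}
After line 2 (append 43 + 20 = 63): data = {'items': [43, 20, 63], 'count': 2}
After line 3 (count = len(items) = 3): data = {'items': [43, 20, 63], 'count': 3}

{'items': [43, 20, 63], 'count': 3}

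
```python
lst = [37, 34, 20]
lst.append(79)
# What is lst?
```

[37, 34, 20, 79]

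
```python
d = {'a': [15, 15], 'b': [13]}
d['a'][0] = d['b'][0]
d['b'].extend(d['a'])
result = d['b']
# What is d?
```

After line 1: d = {'a': [15, 15], 'b': [13]}
After line 2 (a[0] = b[0] = 13): d = {'a': [13, 15], 'b': [13]}
After line 3 (b.extend(a) appends [13, 15]): d = {'a': [13, 15], 'b': [13, 13, 15]}
After line 4: result = d['b'] = [13, 13, 15]

{'a': [13, 15], 'b': [13, 13, 15]}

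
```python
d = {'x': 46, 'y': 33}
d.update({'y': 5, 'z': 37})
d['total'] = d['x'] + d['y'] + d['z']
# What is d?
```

After line 1: d = {'x': 46, 'y': 33}
After line 2 (y overwritten, z added): d = {'x': 46, 'y': 5, 'z': 37}
After line 3 (total = 46 + 5 + 37 = 88): d = {'x': 46, 'y': 5, 'z': 37, 'total': 88}

{'x': 46, 'y': 5, 'z': 37, 'total': 88}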